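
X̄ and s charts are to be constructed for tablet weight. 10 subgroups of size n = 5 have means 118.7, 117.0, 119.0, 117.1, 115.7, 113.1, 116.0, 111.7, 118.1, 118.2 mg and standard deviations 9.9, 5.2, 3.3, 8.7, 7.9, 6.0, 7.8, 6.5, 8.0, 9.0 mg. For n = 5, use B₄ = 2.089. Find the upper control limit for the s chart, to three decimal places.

15.103

s̄ = (9.9 + 5.2 + 3.3 + 8.7 + 7.9 + 6.0 + 7.8 + 6.5 + 8.0 + 9.0) / 10 = 7.2300
UCL_s = B₄·s̄ = 2.089 × 7.2300 = 15.1035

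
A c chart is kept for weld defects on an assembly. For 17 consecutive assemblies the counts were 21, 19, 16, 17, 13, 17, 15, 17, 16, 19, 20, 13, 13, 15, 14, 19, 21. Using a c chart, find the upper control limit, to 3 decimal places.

29.048

c̄ = (21 + 19 + 16 + 17 + 13 + 17 + 15 + 17 + 16 + 19 + 20 + 13 + 13 + 15 + 14 + 19 + 21) / 17 = 285 / 17 = 16.7647
UCL = c̄ + 3√c̄ = 16.7647 + 3 × √16.7647 = 16.7647 + 3 × 4.0945 = 29.0481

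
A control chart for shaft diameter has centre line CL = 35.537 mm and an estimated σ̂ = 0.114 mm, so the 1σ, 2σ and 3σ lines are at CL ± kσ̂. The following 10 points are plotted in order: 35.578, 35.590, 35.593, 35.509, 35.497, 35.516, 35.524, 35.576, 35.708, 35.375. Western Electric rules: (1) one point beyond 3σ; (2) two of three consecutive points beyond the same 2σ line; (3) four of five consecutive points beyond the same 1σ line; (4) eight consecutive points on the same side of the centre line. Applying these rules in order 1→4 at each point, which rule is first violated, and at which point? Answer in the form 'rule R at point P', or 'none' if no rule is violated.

none

Zone of each point (C = within 1σ̂, B = 1σ̂–2σ̂, A = 2σ̂–3σ̂, * = beyond 3σ̂; sign = side of CL): 1:+C, 2:+C, 3:+C, 4:-C, 5:-C, 6:-C, 7:-C, 8:+C, 9:+B, 10:-B
No rule fires across all 10 points.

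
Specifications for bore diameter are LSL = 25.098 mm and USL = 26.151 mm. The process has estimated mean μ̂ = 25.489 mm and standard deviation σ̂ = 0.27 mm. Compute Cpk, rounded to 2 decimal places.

Cpu = (USL − μ̂) / (3σ̂) = (26.151 − 25.489) / (3 × 0.27) = 0.8173; Cpl = (μ̂ − LSL) / (3σ̂) = (25.489 − 25.098) / (3 × 0.27) = 0.4827; Cpk = min(Cpu, Cpl) = 0.4827

0.48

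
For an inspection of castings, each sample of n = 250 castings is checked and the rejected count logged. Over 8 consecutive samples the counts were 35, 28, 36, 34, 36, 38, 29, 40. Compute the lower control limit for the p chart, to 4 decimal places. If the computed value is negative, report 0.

p̄ = Σdᵢ / (k·n) = 276 / (8 × 250) = 0.13800
LCL = p̄ − 3·√(p̄(1−p̄)/n) = 0.13800 − 3 × 0.02181 = 0.07256

0.0726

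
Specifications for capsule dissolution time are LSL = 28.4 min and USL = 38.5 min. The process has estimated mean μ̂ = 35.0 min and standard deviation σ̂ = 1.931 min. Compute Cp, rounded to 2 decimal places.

Cp = (USL − LSL) / (6σ̂) = (38.5 − 28.4) / (6 × 1.931) = 10.1000 / 11.5860 = 0.8717

0.87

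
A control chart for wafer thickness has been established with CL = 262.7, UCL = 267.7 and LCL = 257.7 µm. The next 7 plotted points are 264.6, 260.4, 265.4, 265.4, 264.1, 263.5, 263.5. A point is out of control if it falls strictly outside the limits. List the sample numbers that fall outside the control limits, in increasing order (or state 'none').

none

All 7 points lie within [257.7, 267.7].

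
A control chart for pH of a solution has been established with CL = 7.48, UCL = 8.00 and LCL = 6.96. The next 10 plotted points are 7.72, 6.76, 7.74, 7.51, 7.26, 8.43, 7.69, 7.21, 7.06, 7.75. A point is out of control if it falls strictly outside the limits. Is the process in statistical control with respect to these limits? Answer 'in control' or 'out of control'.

out of control

Compare each point to [6.96, 8.00]: sample 2 = 6.76 < LCL; sample 6 = 8.43 > UCL.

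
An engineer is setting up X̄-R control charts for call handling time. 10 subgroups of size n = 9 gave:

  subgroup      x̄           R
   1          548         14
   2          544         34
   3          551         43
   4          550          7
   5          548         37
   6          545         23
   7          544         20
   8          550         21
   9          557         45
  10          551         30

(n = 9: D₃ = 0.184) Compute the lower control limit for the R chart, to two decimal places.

R̄ = (14 + 34 + 43 + 7 + 37 + 23 + 20 + 21 + 45 + 30) / 10 = 274.0000 / 10 = 27.4000
LCL_R = D₃·R̄ = 0.184 × 27.4000 = 5.0416

5.04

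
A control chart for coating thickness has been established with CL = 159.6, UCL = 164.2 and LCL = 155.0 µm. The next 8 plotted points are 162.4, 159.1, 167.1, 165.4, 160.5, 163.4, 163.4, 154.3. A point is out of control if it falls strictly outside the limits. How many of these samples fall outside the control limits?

3

Compare each point to [155.0, 164.2]: sample 3 = 167.1 > UCL; sample 4 = 165.4 > UCL; sample 8 = 154.3 < LCL.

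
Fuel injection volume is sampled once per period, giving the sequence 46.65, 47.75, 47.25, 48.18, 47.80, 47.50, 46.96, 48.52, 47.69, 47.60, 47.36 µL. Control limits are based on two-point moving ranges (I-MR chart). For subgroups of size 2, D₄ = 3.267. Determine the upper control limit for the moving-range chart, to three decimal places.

2.114

Moving ranges: 1.10, 0.50, 0.93, 0.38, 0.30, 0.54, 1.56, 0.83, 0.09, 0.24; M̄R̄ = 6.4700 / 10 = 0.6470
UCL_MR = D₄·M̄R̄ = 3.267 × 0.6470 = 2.1137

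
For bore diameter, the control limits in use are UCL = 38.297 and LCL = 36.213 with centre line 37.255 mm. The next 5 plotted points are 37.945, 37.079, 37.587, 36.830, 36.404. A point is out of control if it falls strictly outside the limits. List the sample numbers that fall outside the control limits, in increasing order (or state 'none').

none

All 5 points lie within [36.213, 38.297].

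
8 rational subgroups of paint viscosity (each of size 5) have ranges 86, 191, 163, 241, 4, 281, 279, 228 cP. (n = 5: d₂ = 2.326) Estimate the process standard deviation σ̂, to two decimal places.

79.16

R̄ = (86 + 191 + 163 + 241 + 4 + 281 + 279 + 228) / 8 = 184.1250
σ̂ = R̄ / d₂ = 184.1250 / 2.326 = 79.1595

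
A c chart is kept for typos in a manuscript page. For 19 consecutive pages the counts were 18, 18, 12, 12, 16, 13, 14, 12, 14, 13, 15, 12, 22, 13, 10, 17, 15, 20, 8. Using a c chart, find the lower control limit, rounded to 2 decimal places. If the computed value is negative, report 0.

3.03

c̄ = (18 + 18 + 12 + 12 + 16 + 13 + 14 + 12 + 14 + 13 + 15 + 12 + 22 + 13 + 10 + 17 + 15 + 20 + 8) / 19 = 274 / 19 = 14.4211
LCL = c̄ − 3√c̄ = 14.4211 − 3 × 3.7975 = 3.0285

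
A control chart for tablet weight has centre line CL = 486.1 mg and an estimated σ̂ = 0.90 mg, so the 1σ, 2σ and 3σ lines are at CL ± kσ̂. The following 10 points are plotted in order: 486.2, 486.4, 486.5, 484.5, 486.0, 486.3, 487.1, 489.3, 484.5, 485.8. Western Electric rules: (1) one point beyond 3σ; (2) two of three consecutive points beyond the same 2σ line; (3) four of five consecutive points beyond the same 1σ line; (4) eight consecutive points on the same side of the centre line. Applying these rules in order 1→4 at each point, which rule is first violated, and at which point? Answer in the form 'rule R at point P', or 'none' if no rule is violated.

rule 1 at point 8

Zone of each point (C = within 1σ̂, B = 1σ̂–2σ̂, A = 2σ̂–3σ̂, * = beyond 3σ̂; sign = side of CL): 1:+C, 2:+C, 3:+C, 4:-B, 5:-C, 6:+C, 7:+B, 8:+*, 9:-B, 10:-C
Rule 1 (one point beyond the 3σ limits) is satisfied at point 8.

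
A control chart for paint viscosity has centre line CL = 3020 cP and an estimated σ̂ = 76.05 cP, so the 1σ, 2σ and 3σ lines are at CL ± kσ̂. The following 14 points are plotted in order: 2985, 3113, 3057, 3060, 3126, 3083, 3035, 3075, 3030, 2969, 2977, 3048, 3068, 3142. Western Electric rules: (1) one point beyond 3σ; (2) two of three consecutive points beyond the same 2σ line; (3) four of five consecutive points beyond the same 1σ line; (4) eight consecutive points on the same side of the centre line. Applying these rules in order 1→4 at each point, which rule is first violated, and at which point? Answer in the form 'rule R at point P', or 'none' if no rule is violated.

rule 4 at point 9

Zone of each point (C = within 1σ̂, B = 1σ̂–2σ̂, A = 2σ̂–3σ̂, * = beyond 3σ̂; sign = side of CL): 1:-C, 2:+B, 3:+C, 4:+C, 5:+B, 6:+C, 7:+C, 8:+C, 9:+C, 10:-C, 11:-C, 12:+C, 13:+C, 14:+B
Rule 4 (eight consecutive points on the same side of the centre line) is satisfied at point 9.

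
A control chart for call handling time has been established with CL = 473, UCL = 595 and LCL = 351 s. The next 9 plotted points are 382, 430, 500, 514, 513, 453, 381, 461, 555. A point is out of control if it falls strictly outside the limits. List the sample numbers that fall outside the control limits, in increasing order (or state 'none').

none

All 9 points lie within [351, 595].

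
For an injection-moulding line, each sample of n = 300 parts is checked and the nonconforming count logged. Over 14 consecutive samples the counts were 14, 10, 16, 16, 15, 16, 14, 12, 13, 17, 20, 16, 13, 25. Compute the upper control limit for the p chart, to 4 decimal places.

p̄ = Σdᵢ / (k·n) = 217 / (14 × 300) = 0.05167
UCL = p̄ + 3·√(p̄(1−p̄)/n) = 0.05167 + 3 × √(0.05167×0.94833/300) = 0.05167 + 3 × 0.01278 = 0.09001

0.0900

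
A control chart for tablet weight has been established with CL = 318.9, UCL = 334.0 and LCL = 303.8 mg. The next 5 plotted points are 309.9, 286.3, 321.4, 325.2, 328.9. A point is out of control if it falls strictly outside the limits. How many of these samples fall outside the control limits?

1

Compare each point to [303.8, 334.0]: sample 2 = 286.3 < LCL.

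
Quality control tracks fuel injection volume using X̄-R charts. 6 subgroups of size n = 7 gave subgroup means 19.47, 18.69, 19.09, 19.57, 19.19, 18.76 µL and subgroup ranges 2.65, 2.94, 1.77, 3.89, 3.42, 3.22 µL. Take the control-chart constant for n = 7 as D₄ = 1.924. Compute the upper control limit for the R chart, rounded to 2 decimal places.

R̄ = (2.65 + 2.94 + 1.77 + 3.89 + 3.42 + 3.22) / 6 = 17.8900 / 6 = 2.9817
UCL_R = D₄·R̄ = 1.924 × 2.9817 = 5.7367

5.74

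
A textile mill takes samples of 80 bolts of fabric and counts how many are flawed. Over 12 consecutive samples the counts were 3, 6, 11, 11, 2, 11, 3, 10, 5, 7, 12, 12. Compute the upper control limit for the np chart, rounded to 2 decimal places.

15.69

p̄ = Σdᵢ / (k·n) = 93 / (12 × 80) = 0.09688
UCL = np̄ + 3·√(np̄(1−p̄)) = 7.7500 + 3 × √(7.7500×0.90312) = 7.7500 + 3 × 2.6456 = 15.6868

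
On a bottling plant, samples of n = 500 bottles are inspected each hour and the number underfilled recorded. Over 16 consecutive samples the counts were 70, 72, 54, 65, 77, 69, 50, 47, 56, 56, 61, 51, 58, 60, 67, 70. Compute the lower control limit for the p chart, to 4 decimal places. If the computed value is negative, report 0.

p̄ = Σdᵢ / (k·n) = 983 / (16 × 500) = 0.12287
LCL = p̄ − 3·√(p̄(1−p̄)/n) = 0.12287 − 3 × 0.01468 = 0.07883

0.0788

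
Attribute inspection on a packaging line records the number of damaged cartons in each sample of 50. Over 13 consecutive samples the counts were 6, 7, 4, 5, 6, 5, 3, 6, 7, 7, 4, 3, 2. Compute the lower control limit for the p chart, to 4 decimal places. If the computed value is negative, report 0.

p̄ = Σdᵢ / (k·n) = 65 / (13 × 50) = 0.10000
LCL = p̄ − 3·√(p̄(1−p̄)/n) = 0.10000 − 3 × 0.04243 = -0.02728 → 0 (negative, so LCL = 0)

0.0000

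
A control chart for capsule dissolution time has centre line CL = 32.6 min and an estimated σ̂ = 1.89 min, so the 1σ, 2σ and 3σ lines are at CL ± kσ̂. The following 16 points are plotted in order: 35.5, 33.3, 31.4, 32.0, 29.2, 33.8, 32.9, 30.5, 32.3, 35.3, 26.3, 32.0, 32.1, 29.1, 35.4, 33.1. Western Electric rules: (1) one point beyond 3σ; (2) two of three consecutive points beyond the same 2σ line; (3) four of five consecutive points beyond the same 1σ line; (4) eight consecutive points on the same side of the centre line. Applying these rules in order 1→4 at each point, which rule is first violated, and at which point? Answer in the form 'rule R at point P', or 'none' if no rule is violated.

Zone of each point (C = within 1σ̂, B = 1σ̂–2σ̂, A = 2σ̂–3σ̂, * = beyond 3σ̂; sign = side of CL): 1:+B, 2:+C, 3:-C, 4:-C, 5:-B, 6:+C, 7:+C, 8:-B, 9:-C, 10:+B, 11:-*, 12:-C, 13:-C, 14:-B, 15:+B, 16:+C
Rule 1 (one point beyond the 3σ limits) is satisfied at point 11.

rule 1 at point 11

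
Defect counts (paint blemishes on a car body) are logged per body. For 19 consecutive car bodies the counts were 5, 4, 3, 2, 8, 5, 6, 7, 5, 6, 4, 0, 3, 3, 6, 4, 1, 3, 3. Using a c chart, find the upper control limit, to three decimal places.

c̄ = (5 + 4 + 3 + 2 + 8 + 5 + 6 + 7 + 5 + 6 + 4 + 0 + 3 + 3 + 6 + 4 + 1 + 3 + 3) / 19 = 78 / 19 = 4.1053
UCL = c̄ + 3√c̄ = 4.1053 + 3 × √4.1053 = 4.1053 + 3 × 2.0261 = 10.1837

10.184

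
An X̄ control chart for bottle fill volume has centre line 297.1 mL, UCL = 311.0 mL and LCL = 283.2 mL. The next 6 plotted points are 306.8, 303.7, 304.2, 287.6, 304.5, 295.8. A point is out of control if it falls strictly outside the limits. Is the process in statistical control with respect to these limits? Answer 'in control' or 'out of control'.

All 6 points lie within [283.2, 311.0].

in control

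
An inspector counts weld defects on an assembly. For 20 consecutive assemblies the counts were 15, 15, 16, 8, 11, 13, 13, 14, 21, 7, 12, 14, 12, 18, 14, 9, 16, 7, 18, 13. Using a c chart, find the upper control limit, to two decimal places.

24.24

c̄ = (15 + 15 + 16 + 8 + 11 + 13 + 13 + 14 + 21 + 7 + 12 + 14 + 12 + 18 + 14 + 9 + 16 + 7 + 18 + 13) / 20 = 266 / 20 = 13.3000
UCL = c̄ + 3√c̄ = 13.3000 + 3 × √13.3000 = 13.3000 + 3 × 3.6469 = 24.2407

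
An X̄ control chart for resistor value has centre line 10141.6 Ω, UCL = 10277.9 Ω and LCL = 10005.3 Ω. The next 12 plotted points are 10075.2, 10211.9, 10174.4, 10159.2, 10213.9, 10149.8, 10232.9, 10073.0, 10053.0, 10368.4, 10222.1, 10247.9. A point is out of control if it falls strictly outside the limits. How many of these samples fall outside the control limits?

Compare each point to [10005.3, 10277.9]: sample 10 = 10368.4 > UCL.

1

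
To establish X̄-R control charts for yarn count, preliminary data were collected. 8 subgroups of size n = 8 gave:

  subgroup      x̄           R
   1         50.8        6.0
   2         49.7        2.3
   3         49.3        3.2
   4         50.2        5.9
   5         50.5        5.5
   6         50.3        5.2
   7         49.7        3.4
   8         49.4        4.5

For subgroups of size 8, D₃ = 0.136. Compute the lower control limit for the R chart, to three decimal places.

0.612

R̄ = (6.0 + 2.3 + 3.2 + 5.9 + 5.5 + 5.2 + 3.4 + 4.5) / 8 = 36.0000 / 8 = 4.5000
LCL_R = D₃·R̄ = 0.136 × 4.5000 = 0.6120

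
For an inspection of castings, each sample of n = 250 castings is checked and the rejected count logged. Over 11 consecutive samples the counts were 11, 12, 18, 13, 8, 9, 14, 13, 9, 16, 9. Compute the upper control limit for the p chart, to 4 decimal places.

p̄ = Σdᵢ / (k·n) = 132 / (11 × 250) = 0.04800
UCL = p̄ + 3·√(p̄(1−p̄)/n) = 0.04800 + 3 × √(0.04800×0.95200/250) = 0.04800 + 3 × 0.01352 = 0.08856

0.0886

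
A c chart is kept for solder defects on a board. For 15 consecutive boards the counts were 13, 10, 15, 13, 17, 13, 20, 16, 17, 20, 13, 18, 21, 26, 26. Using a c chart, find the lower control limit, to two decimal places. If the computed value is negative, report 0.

c̄ = (13 + 10 + 15 + 13 + 17 + 13 + 20 + 16 + 17 + 20 + 13 + 18 + 21 + 26 + 26) / 15 = 258 / 15 = 17.2000
LCL = c̄ − 3√c̄ = 17.2000 − 3 × 4.1473 = 4.7581

4.76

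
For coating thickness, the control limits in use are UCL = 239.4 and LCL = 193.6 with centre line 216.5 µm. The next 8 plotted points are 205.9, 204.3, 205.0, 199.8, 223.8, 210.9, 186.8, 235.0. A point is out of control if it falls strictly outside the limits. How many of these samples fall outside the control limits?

Compare each point to [193.6, 239.4]: sample 7 = 186.8 < LCL.

1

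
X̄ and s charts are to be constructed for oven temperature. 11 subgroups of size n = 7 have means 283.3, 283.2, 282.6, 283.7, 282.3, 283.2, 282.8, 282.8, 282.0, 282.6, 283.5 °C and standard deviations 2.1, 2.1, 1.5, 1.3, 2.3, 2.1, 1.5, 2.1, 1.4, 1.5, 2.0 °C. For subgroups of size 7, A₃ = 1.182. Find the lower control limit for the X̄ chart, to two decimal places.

X̄̄ = (283.3 + 283.2 + 282.6 + 283.7 + 282.3 + 283.2 + 282.8 + 282.8 + 282.0 + 282.6 + 283.5) / 11 = 282.9091
s̄ = (2.1 + 2.1 + 1.5 + 1.3 + 2.3 + 2.1 + 1.5 + 2.1 + 1.4 + 1.5 + 2.0) / 11 = 1.8091
LCL = X̄̄ − A₃·s̄ = 282.9091 − 1.182 × 1.8091 = 280.7707

280.77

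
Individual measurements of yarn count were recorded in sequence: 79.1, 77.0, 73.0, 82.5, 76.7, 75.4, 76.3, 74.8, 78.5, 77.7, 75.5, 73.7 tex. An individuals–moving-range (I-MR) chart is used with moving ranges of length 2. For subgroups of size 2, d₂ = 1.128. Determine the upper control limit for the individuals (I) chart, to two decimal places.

84.81

X̄ = (79.1 + 77.0 + 73.0 + 82.5 + 76.7 + 75.4 + 76.3 + 74.8 + 78.5 + 77.7 + 75.5 + 73.7) / 12 = 76.6833
Moving ranges: 2.1, 4.0, 9.5, 5.8, 1.3, 0.9, 1.5, 3.7, 0.8, 2.2, 1.8; M̄R̄ = 33.6000 / 11 = 3.0545
UCL = X̄ + 3·M̄R̄/d₂ = 76.6833 + 3 × 3.0545 / 1.128 = 84.8071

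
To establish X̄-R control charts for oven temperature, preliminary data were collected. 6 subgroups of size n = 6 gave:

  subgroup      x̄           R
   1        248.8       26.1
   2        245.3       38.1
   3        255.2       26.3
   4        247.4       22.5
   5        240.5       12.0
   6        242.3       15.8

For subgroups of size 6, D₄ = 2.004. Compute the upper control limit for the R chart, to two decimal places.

R̄ = (26.1 + 38.1 + 26.3 + 22.5 + 12.0 + 15.8) / 6 = 140.8000 / 6 = 23.4667
UCL_R = D₄·R̄ = 2.004 × 23.4667 = 47.0272

47.03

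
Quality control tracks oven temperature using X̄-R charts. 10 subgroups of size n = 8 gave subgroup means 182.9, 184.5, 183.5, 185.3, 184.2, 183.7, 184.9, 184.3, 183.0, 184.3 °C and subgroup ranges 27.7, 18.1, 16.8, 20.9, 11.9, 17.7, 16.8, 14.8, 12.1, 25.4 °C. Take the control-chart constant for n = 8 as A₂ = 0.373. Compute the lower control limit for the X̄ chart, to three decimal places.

177.264

X̄̄ = (182.9 + 184.5 + 183.5 + 185.3 + 184.2 + 183.7 + 184.9 + 184.3 + 183.0 + 184.3) / 10 = 1840.6000 / 10 = 184.0600
R̄ = (27.7 + 18.1 + 16.8 + 20.9 + 11.9 + 17.7 + 16.8 + 14.8 + 12.1 + 25.4) / 10 = 182.2000 / 10 = 18.2200
LCL = X̄̄ − A₂·R̄ = 184.0600 − 0.373 × 18.2200 = 177.2639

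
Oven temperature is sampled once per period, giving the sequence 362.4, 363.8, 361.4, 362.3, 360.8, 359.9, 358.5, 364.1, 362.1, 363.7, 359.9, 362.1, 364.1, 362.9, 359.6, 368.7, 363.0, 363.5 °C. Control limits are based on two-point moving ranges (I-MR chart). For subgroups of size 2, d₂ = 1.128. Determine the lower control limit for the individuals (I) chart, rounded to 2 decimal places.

X̄ = (362.4 + 363.8 + 361.4 + 362.3 + 360.8 + 359.9 + 358.5 + 364.1 + 362.1 + 363.7 + 359.9 + 362.1 + 364.1 + 362.9 + 359.6 + 368.7 + 363.0 + 363.5) / 18 = 362.3778
Moving ranges: 1.4, 2.4, 0.9, 1.5, 0.9, 1.4, 5.6, 2.0, 1.6, 3.8, 2.2, 2.0, 1.2, 3.3, 9.1, 5.7, 0.5; M̄R̄ = 45.5000 / 17 = 2.6765
LCL = X̄ − 3·M̄R̄/d₂ = 362.3778 − 3 × 2.6765 / 1.128 = 355.2595

355.26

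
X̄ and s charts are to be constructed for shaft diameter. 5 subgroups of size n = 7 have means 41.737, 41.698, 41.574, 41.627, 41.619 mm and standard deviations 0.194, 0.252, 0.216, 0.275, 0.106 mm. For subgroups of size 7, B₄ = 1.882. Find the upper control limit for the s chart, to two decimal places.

0.39

s̄ = (0.194 + 0.252 + 0.216 + 0.275 + 0.106) / 5 = 0.2086
UCL_s = B₄·s̄ = 1.882 × 0.2086 = 0.3926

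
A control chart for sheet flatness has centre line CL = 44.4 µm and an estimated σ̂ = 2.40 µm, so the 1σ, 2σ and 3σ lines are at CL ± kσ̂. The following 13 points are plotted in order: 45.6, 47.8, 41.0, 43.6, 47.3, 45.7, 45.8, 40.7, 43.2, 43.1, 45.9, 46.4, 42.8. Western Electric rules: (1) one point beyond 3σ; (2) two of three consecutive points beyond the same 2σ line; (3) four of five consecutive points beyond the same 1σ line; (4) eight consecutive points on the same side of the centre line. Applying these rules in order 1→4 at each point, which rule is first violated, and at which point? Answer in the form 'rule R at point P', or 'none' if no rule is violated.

Zone of each point (C = within 1σ̂, B = 1σ̂–2σ̂, A = 2σ̂–3σ̂, * = beyond 3σ̂; sign = side of CL): 1:+C, 2:+B, 3:-B, 4:-C, 5:+B, 6:+C, 7:+C, 8:-B, 9:-C, 10:-C, 11:+C, 12:+C, 13:-C
No rule fires across all 13 points.

none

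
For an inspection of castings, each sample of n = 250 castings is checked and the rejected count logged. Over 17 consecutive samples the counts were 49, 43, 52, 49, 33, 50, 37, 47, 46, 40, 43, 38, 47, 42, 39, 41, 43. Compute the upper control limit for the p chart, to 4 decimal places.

0.2458

p̄ = Σdᵢ / (k·n) = 739 / (17 × 250) = 0.17388
UCL = p̄ + 3·√(p̄(1−p̄)/n) = 0.17388 + 3 × √(0.17388×0.82612/250) = 0.17388 + 3 × 0.02397 = 0.24579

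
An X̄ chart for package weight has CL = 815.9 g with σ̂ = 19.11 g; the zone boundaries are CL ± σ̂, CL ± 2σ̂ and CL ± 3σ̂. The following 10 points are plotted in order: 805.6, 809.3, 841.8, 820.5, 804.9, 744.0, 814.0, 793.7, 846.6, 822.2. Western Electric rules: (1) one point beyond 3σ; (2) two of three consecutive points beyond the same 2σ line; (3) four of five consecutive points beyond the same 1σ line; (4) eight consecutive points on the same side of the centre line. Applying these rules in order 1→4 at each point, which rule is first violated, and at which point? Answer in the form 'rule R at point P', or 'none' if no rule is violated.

Zone of each point (C = within 1σ̂, B = 1σ̂–2σ̂, A = 2σ̂–3σ̂, * = beyond 3σ̂; sign = side of CL): 1:-C, 2:-C, 3:+B, 4:+C, 5:-C, 6:-*, 7:-C, 8:-B, 9:+B, 10:+C
Rule 1 (one point beyond the 3σ limits) is satisfied at point 6.

rule 1 at point 6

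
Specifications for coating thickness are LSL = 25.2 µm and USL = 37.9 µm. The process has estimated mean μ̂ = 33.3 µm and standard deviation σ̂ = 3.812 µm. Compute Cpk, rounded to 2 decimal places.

Cpu = (USL − μ̂) / (3σ̂) = (37.9 − 33.3) / (3 × 3.812) = 0.4022; Cpl = (μ̂ − LSL) / (3σ̂) = (33.3 − 25.2) / (3 × 3.812) = 0.7083; Cpk = min(Cpu, Cpl) = 0.4022

0.40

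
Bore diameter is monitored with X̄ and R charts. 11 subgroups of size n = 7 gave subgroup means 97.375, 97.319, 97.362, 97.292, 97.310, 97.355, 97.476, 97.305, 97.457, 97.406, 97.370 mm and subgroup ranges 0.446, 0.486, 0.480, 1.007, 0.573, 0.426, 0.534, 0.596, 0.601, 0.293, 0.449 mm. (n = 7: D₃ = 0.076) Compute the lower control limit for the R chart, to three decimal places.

0.041

R̄ = (0.446 + 0.486 + 0.480 + 1.007 + 0.573 + 0.426 + 0.534 + 0.596 + 0.601 + 0.293 + 0.449) / 11 = 5.8910 / 11 = 0.5355
LCL_R = D₃·R̄ = 0.076 × 0.5355 = 0.0407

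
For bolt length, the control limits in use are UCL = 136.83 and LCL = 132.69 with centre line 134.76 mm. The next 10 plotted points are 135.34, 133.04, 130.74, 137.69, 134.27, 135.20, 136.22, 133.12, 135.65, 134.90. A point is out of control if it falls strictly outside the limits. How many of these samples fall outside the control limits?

2

Compare each point to [132.69, 136.83]: sample 3 = 130.74 < LCL; sample 4 = 137.69 > UCL.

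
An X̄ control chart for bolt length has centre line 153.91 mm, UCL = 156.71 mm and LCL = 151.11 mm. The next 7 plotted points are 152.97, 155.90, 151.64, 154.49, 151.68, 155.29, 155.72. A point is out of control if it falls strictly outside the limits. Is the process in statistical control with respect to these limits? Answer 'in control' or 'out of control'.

in control

All 7 points lie within [151.11, 156.71].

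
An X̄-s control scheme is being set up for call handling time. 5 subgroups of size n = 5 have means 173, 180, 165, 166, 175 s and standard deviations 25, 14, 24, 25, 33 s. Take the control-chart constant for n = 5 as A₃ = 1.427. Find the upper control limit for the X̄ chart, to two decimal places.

206.33

X̄̄ = (173 + 180 + 165 + 166 + 175) / 5 = 171.8000
s̄ = (25 + 14 + 24 + 25 + 33) / 5 = 24.2000
UCL = X̄̄ + A₃·s̄ = 171.8000 + 1.427 × 24.2000 = 206.3334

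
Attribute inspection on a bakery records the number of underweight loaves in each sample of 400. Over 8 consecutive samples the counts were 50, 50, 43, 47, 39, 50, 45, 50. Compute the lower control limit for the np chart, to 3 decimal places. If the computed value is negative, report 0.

p̄ = Σdᵢ / (k·n) = 374 / (8 × 400) = 0.11688
LCL = np̄ − 3·√(np̄(1−p̄)) = 46.7500 − 3 × 6.4254 = 27.4737

27.474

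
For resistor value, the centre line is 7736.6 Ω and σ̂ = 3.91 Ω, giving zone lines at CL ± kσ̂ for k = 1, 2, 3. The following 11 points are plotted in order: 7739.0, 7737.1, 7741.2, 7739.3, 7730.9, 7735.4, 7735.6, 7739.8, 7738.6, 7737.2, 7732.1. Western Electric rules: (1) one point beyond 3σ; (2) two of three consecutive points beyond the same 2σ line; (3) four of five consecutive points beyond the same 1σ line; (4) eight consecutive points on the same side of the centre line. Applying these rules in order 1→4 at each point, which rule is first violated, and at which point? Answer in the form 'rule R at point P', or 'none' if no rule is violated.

none

Zone of each point (C = within 1σ̂, B = 1σ̂–2σ̂, A = 2σ̂–3σ̂, * = beyond 3σ̂; sign = side of CL): 1:+C, 2:+C, 3:+B, 4:+C, 5:-B, 6:-C, 7:-C, 8:+C, 9:+C, 10:+C, 11:-B
No rule fires across all 11 points.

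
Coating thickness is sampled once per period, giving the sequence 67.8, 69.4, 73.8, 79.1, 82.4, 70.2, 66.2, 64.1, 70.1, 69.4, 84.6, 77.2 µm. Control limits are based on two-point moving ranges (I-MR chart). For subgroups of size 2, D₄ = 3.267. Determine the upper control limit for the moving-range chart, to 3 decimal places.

18.473

Moving ranges: 1.6, 4.4, 5.3, 3.3, 12.2, 4.0, 2.1, 6.0, 0.7, 15.2, 7.4; M̄R̄ = 62.2000 / 11 = 5.6545
UCL_MR = D₄·M̄R̄ = 3.267 × 5.6545 = 18.4734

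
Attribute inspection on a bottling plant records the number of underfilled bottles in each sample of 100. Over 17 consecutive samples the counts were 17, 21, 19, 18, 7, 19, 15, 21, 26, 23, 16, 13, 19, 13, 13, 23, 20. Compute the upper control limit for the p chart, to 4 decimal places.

0.2930

p̄ = Σdᵢ / (k·n) = 303 / (17 × 100) = 0.17824
UCL = p̄ + 3·√(p̄(1−p̄)/n) = 0.17824 + 3 × √(0.17824×0.82176/100) = 0.17824 + 3 × 0.03827 = 0.29305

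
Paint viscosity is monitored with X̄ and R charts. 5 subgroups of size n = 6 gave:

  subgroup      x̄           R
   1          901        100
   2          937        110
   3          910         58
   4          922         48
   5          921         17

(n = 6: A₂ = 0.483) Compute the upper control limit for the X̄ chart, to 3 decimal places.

X̄̄ = (901 + 937 + 910 + 922 + 921) / 5 = 4591.0000 / 5 = 918.2000
R̄ = (100 + 110 + 58 + 48 + 17) / 5 = 333.0000 / 5 = 66.6000
UCL = X̄̄ + A₂·R̄ = 918.2000 + 0.483 × 66.6000 = 950.3678

950.368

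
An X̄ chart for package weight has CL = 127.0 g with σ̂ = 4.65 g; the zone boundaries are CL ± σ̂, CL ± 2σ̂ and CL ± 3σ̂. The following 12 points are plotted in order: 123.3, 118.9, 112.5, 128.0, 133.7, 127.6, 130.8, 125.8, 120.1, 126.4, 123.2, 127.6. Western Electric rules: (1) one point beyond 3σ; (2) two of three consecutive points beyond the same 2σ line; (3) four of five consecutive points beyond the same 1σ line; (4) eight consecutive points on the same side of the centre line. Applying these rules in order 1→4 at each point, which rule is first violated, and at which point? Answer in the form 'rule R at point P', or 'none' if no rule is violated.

Zone of each point (C = within 1σ̂, B = 1σ̂–2σ̂, A = 2σ̂–3σ̂, * = beyond 3σ̂; sign = side of CL): 1:-C, 2:-B, 3:-*, 4:+C, 5:+B, 6:+C, 7:+C, 8:-C, 9:-B, 10:-C, 11:-C, 12:+C
Rule 1 (one point beyond the 3σ limits) is satisfied at point 3.

rule 1 at point 3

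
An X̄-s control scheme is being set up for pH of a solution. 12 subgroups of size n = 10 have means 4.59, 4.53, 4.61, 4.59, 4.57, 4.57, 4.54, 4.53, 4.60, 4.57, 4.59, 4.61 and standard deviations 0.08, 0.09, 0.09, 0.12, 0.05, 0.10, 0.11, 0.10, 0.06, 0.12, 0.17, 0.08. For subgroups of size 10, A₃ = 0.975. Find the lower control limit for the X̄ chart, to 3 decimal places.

X̄̄ = (4.59 + 4.53 + 4.61 + 4.59 + 4.57 + 4.57 + 4.54 + 4.53 + 4.60 + 4.57 + 4.59 + 4.61) / 12 = 4.5750
s̄ = (0.08 + 0.09 + 0.09 + 0.12 + 0.05 + 0.10 + 0.11 + 0.10 + 0.06 + 0.12 + 0.17 + 0.08) / 12 = 0.0975
LCL = X̄̄ − A₃·s̄ = 4.5750 − 0.975 × 0.0975 = 4.4799

4.480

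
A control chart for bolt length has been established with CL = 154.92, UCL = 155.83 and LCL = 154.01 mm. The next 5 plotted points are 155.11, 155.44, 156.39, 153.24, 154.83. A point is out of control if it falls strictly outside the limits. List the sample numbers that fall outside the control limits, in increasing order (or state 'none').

Compare each point to [154.01, 155.83]: sample 3 = 156.39 > UCL; sample 4 = 153.24 < LCL.

3, 4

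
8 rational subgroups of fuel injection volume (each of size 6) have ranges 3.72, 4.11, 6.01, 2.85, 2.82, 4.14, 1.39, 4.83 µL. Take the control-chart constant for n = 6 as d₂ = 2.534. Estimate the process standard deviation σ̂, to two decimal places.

1.47

R̄ = (3.72 + 4.11 + 6.01 + 2.85 + 2.82 + 4.14 + 1.39 + 4.83) / 8 = 3.7338
σ̂ = R̄ / d₂ = 3.7338 / 2.534 = 1.4735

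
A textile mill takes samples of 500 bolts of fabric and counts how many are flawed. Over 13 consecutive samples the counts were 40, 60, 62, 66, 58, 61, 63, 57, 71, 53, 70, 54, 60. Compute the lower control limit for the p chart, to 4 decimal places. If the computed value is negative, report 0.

p̄ = Σdᵢ / (k·n) = 775 / (13 × 500) = 0.11923
LCL = p̄ − 3·√(p̄(1−p̄)/n) = 0.11923 − 3 × 0.01449 = 0.07575

0.0758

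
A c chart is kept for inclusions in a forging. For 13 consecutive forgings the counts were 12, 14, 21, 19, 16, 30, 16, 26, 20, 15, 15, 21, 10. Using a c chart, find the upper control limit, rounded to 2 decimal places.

c̄ = (12 + 14 + 21 + 19 + 16 + 30 + 16 + 26 + 20 + 15 + 15 + 21 + 10) / 13 = 235 / 13 = 18.0769
UCL = c̄ + 3√c̄ = 18.0769 + 3 × √18.0769 = 18.0769 + 3 × 4.2517 = 30.8320

30.83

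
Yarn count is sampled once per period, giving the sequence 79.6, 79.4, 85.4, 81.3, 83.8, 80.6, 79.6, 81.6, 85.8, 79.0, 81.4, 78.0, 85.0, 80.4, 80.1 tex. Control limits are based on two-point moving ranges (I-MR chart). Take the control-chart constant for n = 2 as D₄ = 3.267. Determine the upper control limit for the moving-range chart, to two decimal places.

11.13

Moving ranges: 0.2, 6.0, 4.1, 2.5, 3.2, 1.0, 2.0, 4.2, 6.8, 2.4, 3.4, 7.0, 4.6, 0.3; M̄R̄ = 47.7000 / 14 = 3.4071
UCL_MR = D₄·M̄R̄ = 3.267 × 3.4071 = 11.1311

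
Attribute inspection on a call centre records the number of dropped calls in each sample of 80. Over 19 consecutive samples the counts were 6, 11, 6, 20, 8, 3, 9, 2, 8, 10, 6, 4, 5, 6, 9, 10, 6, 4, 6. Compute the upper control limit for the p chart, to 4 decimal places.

p̄ = Σdᵢ / (k·n) = 139 / (19 × 80) = 0.09145
UCL = p̄ + 3·√(p̄(1−p̄)/n) = 0.09145 + 3 × √(0.09145×0.90855/80) = 0.09145 + 3 × 0.03223 = 0.18813

0.1881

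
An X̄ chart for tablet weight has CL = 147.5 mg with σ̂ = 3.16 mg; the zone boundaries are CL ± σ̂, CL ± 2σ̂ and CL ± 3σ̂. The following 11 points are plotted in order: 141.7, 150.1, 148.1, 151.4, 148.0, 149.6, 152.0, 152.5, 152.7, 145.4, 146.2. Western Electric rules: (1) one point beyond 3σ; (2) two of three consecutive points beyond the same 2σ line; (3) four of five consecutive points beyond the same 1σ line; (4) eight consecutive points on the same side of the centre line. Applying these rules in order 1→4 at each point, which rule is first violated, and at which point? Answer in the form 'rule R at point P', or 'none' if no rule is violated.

Zone of each point (C = within 1σ̂, B = 1σ̂–2σ̂, A = 2σ̂–3σ̂, * = beyond 3σ̂; sign = side of CL): 1:-B, 2:+C, 3:+C, 4:+B, 5:+C, 6:+C, 7:+B, 8:+B, 9:+B, 10:-C, 11:-C
Rule 4 (eight consecutive points on the same side of the centre line) is satisfied at point 9.

rule 4 at point 9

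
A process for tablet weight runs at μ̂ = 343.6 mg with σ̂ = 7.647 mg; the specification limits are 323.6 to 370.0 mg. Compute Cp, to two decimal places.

Cp = (USL − LSL) / (6σ̂) = (370.0 − 323.6) / (6 × 7.647) = 46.4000 / 45.8820 = 1.0113

1.01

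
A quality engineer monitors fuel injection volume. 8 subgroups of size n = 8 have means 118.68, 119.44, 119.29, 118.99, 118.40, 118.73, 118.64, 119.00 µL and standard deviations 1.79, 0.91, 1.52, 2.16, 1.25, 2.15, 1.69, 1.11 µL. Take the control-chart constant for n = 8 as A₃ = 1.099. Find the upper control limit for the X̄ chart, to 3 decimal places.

X̄̄ = (118.68 + 119.44 + 119.29 + 118.99 + 118.40 + 118.73 + 118.64 + 119.00) / 8 = 118.8963
s̄ = (1.79 + 0.91 + 1.52 + 2.16 + 1.25 + 2.15 + 1.69 + 1.11) / 8 = 1.5725
UCL = X̄̄ + A₃·s̄ = 118.8963 + 1.099 × 1.5725 = 120.6244

120.624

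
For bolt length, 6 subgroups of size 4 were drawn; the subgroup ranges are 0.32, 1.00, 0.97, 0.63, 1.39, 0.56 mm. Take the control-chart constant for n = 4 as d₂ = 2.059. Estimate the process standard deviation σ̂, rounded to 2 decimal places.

R̄ = (0.32 + 1.00 + 0.97 + 0.63 + 1.39 + 0.56) / 6 = 0.8117
σ̂ = R̄ / d₂ = 0.8117 / 2.059 = 0.3942

0.39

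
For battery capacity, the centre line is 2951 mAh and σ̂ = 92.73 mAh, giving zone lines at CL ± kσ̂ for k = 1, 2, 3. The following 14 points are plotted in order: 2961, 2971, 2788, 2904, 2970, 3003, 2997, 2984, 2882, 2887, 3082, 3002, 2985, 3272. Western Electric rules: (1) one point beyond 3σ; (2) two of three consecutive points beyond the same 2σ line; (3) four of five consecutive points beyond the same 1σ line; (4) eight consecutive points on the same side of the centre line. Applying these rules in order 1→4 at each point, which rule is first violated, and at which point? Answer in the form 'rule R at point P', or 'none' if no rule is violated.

rule 1 at point 14

Zone of each point (C = within 1σ̂, B = 1σ̂–2σ̂, A = 2σ̂–3σ̂, * = beyond 3σ̂; sign = side of CL): 1:+C, 2:+C, 3:-B, 4:-C, 5:+C, 6:+C, 7:+C, 8:+C, 9:-C, 10:-C, 11:+B, 12:+C, 13:+C, 14:+*
Rule 1 (one point beyond the 3σ limits) is satisfied at point 14.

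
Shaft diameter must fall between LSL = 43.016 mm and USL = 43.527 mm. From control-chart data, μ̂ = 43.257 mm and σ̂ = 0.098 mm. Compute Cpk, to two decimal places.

0.82

Cpu = (USL − μ̂) / (3σ̂) = (43.527 − 43.257) / (3 × 0.098) = 0.9184; Cpl = (μ̂ − LSL) / (3σ̂) = (43.257 − 43.016) / (3 × 0.098) = 0.8197; Cpk = min(Cpu, Cpl) = 0.8197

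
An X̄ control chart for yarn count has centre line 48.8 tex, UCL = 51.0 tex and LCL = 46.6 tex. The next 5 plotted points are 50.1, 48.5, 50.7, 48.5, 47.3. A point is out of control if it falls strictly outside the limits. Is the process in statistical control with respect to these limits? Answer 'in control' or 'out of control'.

All 5 points lie within [46.6, 51.0].

in control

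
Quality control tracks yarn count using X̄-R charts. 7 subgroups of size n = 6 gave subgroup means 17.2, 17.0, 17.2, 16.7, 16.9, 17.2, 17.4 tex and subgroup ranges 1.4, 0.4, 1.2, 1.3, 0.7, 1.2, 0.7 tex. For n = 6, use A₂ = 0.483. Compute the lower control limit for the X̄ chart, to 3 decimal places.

16.610

X̄̄ = (17.2 + 17.0 + 17.2 + 16.7 + 16.9 + 17.2 + 17.4) / 7 = 119.6000 / 7 = 17.0857
R̄ = (1.4 + 0.4 + 1.2 + 1.3 + 0.7 + 1.2 + 0.7) / 7 = 6.9000 / 7 = 0.9857
LCL = X̄̄ − A₂·R̄ = 17.0857 − 0.483 × 0.9857 = 16.6096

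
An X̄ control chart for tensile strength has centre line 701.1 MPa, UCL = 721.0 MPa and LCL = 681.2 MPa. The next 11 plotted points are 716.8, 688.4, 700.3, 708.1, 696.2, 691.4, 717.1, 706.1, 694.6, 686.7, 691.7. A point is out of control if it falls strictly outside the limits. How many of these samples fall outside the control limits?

0

All 11 points lie within [681.2, 721.0].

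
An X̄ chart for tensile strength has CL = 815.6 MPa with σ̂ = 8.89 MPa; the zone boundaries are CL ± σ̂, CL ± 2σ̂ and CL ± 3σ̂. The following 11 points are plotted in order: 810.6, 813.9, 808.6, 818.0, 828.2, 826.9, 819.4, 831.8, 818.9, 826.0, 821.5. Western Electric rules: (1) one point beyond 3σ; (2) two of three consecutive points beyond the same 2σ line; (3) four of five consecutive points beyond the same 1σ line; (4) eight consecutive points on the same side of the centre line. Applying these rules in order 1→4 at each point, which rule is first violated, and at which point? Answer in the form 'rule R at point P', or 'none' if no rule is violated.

rule 4 at point 11

Zone of each point (C = within 1σ̂, B = 1σ̂–2σ̂, A = 2σ̂–3σ̂, * = beyond 3σ̂; sign = side of CL): 1:-C, 2:-C, 3:-C, 4:+C, 5:+B, 6:+B, 7:+C, 8:+B, 9:+C, 10:+B, 11:+C
Rule 4 (eight consecutive points on the same side of the centre line) is satisfied at point 11.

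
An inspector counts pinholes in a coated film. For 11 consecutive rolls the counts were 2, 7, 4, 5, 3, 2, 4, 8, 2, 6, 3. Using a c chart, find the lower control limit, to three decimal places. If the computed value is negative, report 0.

0.000

c̄ = (2 + 7 + 4 + 5 + 3 + 2 + 4 + 8 + 2 + 6 + 3) / 11 = 46 / 11 = 4.1818
LCL = c̄ − 3√c̄ = 4.1818 − 3 × 2.0449 = -1.9530 → 0 (cannot be negative)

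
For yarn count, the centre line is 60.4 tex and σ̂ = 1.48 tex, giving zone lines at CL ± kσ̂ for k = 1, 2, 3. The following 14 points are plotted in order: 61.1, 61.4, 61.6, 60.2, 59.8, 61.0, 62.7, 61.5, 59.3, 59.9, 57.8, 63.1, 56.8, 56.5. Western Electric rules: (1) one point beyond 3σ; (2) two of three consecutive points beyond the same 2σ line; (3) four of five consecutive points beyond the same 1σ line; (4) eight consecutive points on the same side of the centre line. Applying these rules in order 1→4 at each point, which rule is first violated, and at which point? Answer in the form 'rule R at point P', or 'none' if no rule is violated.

Zone of each point (C = within 1σ̂, B = 1σ̂–2σ̂, A = 2σ̂–3σ̂, * = beyond 3σ̂; sign = side of CL): 1:+C, 2:+C, 3:+C, 4:-C, 5:-C, 6:+C, 7:+B, 8:+C, 9:-C, 10:-C, 11:-B, 12:+B, 13:-A, 14:-A
Rule 2 (two of three consecutive points beyond the same 2σ limit) is satisfied at point 14.

rule 2 at point 14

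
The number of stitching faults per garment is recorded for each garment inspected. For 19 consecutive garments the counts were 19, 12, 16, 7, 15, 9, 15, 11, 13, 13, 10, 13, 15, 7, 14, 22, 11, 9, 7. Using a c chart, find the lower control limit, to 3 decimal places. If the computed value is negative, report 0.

1.909

c̄ = (19 + 12 + 16 + 7 + 15 + 9 + 15 + 11 + 13 + 13 + 10 + 13 + 15 + 7 + 14 + 22 + 11 + 9 + 7) / 19 = 238 / 19 = 12.5263
LCL = c̄ − 3√c̄ = 12.5263 − 3 × 3.5393 = 1.9086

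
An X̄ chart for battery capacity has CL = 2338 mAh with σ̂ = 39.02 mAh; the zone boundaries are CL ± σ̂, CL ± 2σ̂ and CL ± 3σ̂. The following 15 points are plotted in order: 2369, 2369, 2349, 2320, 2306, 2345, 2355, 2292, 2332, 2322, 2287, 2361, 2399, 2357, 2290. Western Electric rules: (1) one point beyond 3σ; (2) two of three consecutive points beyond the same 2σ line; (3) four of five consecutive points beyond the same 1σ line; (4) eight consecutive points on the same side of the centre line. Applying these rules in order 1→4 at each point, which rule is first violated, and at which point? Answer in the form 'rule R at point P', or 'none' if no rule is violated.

none

Zone of each point (C = within 1σ̂, B = 1σ̂–2σ̂, A = 2σ̂–3σ̂, * = beyond 3σ̂; sign = side of CL): 1:+C, 2:+C, 3:+C, 4:-C, 5:-C, 6:+C, 7:+C, 8:-B, 9:-C, 10:-C, 11:-B, 12:+C, 13:+B, 14:+C, 15:-B
No rule fires across all 15 points.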